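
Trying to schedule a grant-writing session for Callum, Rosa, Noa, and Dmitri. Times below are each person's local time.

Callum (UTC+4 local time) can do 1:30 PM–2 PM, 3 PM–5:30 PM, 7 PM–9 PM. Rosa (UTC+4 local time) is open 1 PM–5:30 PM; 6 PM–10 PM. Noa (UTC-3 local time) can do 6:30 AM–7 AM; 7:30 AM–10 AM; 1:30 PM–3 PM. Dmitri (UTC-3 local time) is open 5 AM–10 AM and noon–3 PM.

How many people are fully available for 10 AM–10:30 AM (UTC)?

Callum in UTC: 09:30-10:00, 11:00-13:30, 15:00-17:00 (subtract 4h to convert from UTC+4).
Rosa in UTC: 09:00-13:30, 14:00-18:00 (subtract 4h to convert from UTC+4).
Noa in UTC: 09:30-10:00, 10:30-13:00, 16:30-18:00 (add 3h to convert from UTC-3).
Dmitri in UTC: 08:00-13:00, 15:00-18:00 (add 3h to convert from UTC-3).
Rosa and Dmitri can make the full 10:00-10:30 slot — that's 2.

2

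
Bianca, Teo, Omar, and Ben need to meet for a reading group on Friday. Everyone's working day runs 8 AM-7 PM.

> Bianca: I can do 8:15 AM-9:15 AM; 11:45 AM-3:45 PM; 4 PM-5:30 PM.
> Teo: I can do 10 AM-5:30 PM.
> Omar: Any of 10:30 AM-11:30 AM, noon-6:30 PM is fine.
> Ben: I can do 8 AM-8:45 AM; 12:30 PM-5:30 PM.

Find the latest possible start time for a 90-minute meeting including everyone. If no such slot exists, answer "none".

Bianca ∩ Teo: 11:45-15:45, 16:00-17:30.
Bianca ∩ Teo ∩ Omar: 12:00-15:45, 16:00-17:30.
Bianca ∩ Teo ∩ Omar ∩ Ben: 12:30-15:45, 16:00-17:30.
The last common window of at least 90 minutes is 16:00-17:30; a 90-minute meeting can start as late as 16:00 and still end by 17:30.

16:00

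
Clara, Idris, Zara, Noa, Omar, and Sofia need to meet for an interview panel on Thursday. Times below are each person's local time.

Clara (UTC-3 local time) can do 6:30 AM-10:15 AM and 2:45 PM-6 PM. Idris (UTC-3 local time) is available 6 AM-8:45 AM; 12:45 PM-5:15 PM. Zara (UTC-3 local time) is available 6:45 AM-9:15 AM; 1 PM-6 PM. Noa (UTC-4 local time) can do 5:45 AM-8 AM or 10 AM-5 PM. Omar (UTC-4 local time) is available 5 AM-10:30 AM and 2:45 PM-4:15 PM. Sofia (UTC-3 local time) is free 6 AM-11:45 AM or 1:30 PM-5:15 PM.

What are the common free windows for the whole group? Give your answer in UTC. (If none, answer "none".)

09:45-11:45, 18:45-20:15

Clara in UTC: 09:30-13:15, 17:45-21:00 (add 3h to convert from UTC-3).
Idris in UTC: 09:00-11:45, 15:45-20:15 (add 3h to convert from UTC-3).
Zara in UTC: 09:45-12:15, 16:00-21:00 (add 3h to convert from UTC-3).
Noa in UTC: 09:45-12:00, 14:00-21:00 (add 4h to convert from UTC-4).
Omar in UTC: 09:00-14:30, 18:45-20:15 (add 4h to convert from UTC-4).
Sofia in UTC: 09:00-14:45, 16:30-20:15 (add 3h to convert from UTC-3).
Clara ∩ Idris: 09:30-11:45, 17:45-20:15.
Clara ∩ Idris ∩ Zara: 09:45-11:45, 17:45-20:15.
Clara ∩ Idris ∩ Zara ∩ Noa: 09:45-11:45, 17:45-20:15.
Clara ∩ Idris ∩ Zara ∩ Noa ∩ Omar: 09:45-11:45, 18:45-20:15.
Clara ∩ Idris ∩ Zara ∩ Noa ∩ Omar ∩ Sofia: 09:45-11:45, 18:45-20:15.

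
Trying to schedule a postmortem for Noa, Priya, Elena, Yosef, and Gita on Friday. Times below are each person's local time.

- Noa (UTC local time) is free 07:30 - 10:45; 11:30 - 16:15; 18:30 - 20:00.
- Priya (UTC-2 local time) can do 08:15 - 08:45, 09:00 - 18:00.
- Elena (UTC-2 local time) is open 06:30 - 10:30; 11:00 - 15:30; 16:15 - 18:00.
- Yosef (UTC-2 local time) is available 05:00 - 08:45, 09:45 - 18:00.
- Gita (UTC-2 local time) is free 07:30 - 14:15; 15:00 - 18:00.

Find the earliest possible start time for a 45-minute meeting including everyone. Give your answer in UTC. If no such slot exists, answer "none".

Noa in UTC: 07:30-10:45, 11:30-16:15, 18:30-20:00.
Priya in UTC: 10:15-10:45, 11:00-20:00 (add 2h to convert from UTC-2).
Elena in UTC: 08:30-12:30, 13:00-17:30, 18:15-20:00 (add 2h to convert from UTC-2).
Yosef in UTC: 07:00-10:45, 11:45-20:00 (add 2h to convert from UTC-2).
Gita in UTC: 09:30-16:15, 17:00-20:00 (add 2h to convert from UTC-2).
Noa ∩ Priya: 10:15-10:45, 11:30-16:15, 18:30-20:00.
Noa ∩ Priya ∩ Elena: 10:15-10:45, 11:30-12:30, 13:00-16:15, 18:30-20:00.
Noa ∩ Priya ∩ Elena ∩ Yosef: 10:15-10:45, 11:45-12:30, 13:00-16:15, 18:30-20:00.
Noa ∩ Priya ∩ Elena ∩ Yosef ∩ Gita: 10:15-10:45, 11:45-12:30, 13:00-16:15, 18:30-20:00.
Those are the intersection windows.
The first common window of at least 45 minutes is 11:45-12:30, so the earliest start is 11:45.

11:45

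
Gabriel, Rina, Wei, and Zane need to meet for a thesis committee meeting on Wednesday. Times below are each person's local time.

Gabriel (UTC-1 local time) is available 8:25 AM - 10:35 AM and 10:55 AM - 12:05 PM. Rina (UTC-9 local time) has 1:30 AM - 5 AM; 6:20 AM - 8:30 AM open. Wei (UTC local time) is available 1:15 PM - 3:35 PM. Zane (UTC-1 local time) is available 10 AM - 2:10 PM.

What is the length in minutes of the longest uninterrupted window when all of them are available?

Gabriel in UTC: 09:25-11:35, 11:55-13:05 (add 1h to convert from UTC-1).
Rina in UTC: 10:30-14:00, 15:20-17:30 (add 9h to convert from UTC-9).
Wei in UTC: 13:15-15:35.
Zane in UTC: 11:00-15:10 (add 1h to convert from UTC-1).
Gabriel ∩ Rina: 10:30-11:35, 11:55-13:05.
Gabriel ∩ Rina ∩ Wei: ∅.
Gabriel ∩ Rina ∩ Wei ∩ Zane: ∅.
There is no time when everyone is free.
No common window exists, so the longest block is 0 minutes.

0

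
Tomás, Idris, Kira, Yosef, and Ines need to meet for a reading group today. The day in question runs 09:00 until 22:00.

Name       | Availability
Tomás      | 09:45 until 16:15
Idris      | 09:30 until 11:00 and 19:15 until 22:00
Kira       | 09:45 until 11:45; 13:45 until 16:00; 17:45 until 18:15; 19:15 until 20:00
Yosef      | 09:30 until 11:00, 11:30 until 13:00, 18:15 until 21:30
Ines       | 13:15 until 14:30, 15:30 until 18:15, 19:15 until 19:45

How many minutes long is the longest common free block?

0

Tomás ∩ Idris: 09:45-11:00.
Tomás ∩ Idris ∩ Kira: 09:45-11:00.
Tomás ∩ Idris ∩ Kira ∩ Yosef: 09:45-11:00.
Tomás ∩ Idris ∩ Kira ∩ Yosef ∩ Ines: ∅.
There is no time when everyone is free.
No common window exists, so the longest block is 0 minutes.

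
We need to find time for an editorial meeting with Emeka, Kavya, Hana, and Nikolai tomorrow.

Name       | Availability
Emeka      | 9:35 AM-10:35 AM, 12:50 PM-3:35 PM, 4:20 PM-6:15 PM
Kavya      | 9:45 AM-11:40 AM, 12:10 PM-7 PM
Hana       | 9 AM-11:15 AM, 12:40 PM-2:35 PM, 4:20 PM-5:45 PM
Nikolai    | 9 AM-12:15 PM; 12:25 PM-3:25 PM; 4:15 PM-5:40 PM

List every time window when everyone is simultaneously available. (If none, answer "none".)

Emeka ∩ Kavya: 09:45-10:35, 12:50-15:35, 16:20-18:15.
Emeka ∩ Kavya ∩ Hana: 09:45-10:35, 12:50-14:35, 16:20-17:45.
Emeka ∩ Kavya ∩ Hana ∩ Nikolai: 09:45-10:35, 12:50-14:35, 16:20-17:40.
Those are the intersection windows.

09:45-10:35, 12:50-14:35, 16:20-17:40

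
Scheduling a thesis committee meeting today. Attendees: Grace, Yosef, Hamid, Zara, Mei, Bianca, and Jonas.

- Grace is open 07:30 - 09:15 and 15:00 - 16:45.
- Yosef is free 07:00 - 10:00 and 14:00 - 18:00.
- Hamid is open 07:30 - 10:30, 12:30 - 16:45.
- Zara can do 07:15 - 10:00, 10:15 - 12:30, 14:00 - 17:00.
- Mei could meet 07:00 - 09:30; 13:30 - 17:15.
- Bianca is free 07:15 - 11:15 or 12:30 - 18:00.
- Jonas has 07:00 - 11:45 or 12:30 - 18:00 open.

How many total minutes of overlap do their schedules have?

Grace ∩ Yosef: 07:30-09:15, 15:00-16:45.
Grace ∩ Yosef ∩ Hamid: 07:30-09:15, 15:00-16:45.
Grace ∩ Yosef ∩ Hamid ∩ Zara: 07:30-09:15, 15:00-16:45.
Grace ∩ Yosef ∩ Hamid ∩ Zara ∩ Mei: 07:30-09:15, 15:00-16:45.
Grace ∩ Yosef ∩ Hamid ∩ Zara ∩ Mei ∩ Bianca: 07:30-09:15, 15:00-16:45.
Grace ∩ Yosef ∩ Hamid ∩ Zara ∩ Mei ∩ Bianca ∩ Jonas: 07:30-09:15, 15:00-16:45.
Those are the intersection windows.
Summing the common windows: 105 + 105 = 210 minutes.

210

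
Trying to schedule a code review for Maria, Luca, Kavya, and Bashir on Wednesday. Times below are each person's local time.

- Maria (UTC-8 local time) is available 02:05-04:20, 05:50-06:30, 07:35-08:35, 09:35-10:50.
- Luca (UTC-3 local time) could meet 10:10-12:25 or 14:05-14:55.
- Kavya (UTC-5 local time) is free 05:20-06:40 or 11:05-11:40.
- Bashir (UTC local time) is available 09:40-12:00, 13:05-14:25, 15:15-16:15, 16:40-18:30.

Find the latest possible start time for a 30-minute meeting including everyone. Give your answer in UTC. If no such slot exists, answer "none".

none

Maria in UTC: 10:05-12:20, 13:50-14:30, 15:35-16:35, 17:35-18:50 (add 8h to convert from UTC-8).
Luca in UTC: 13:10-15:25, 17:05-17:55 (add 3h to convert from UTC-3).
Kavya in UTC: 10:20-11:40, 16:05-16:40 (add 5h to convert from UTC-5).
Bashir in UTC: 09:40-12:00, 13:05-14:25, 15:15-16:15, 16:40-18:30.
Maria ∩ Luca: 13:50-14:30, 17:35-17:55.
Maria ∩ Luca ∩ Kavya: ∅.
Maria ∩ Luca ∩ Kavya ∩ Bashir: ∅.
There is no time when everyone is free.
No common window is at least 30 minutes long.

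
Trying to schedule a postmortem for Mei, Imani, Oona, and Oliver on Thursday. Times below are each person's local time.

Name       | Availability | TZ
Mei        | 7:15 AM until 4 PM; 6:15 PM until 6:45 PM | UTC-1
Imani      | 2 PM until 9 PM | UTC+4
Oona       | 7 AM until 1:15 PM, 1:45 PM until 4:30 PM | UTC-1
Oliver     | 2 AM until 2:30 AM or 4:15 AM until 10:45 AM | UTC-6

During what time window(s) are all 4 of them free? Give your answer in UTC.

Mei in UTC: 08:15-17:00, 19:15-19:45 (add 1h to convert from UTC-1).
Imani in UTC: 10:00-17:00 (subtract 4h to convert from UTC+4).
Oona in UTC: 08:00-14:15, 14:45-17:30 (add 1h to convert from UTC-1).
Oliver in UTC: 08:00-08:30, 10:15-16:45 (add 6h to convert from UTC-6).
Mei ∩ Imani: 10:00-17:00.
Mei ∩ Imani ∩ Oona: 10:00-14:15, 14:45-17:00.
Mei ∩ Imani ∩ Oona ∩ Oliver: 10:15-14:15, 14:45-16:45.
So the common availability across everyone is 10:15-14:15, 14:45-16:45.

10:15-14:15, 14:45-16:45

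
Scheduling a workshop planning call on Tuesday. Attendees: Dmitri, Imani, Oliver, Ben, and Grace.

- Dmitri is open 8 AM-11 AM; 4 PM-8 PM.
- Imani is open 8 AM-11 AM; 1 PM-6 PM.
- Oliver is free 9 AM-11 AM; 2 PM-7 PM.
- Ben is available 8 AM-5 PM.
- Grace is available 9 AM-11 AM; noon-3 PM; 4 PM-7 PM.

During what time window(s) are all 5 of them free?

09:00-11:00, 16:00-17:00

Dmitri ∩ Imani: 08:00-11:00, 16:00-18:00.
Dmitri ∩ Imani ∩ Oliver: 09:00-11:00, 16:00-18:00.
Dmitri ∩ Imani ∩ Oliver ∩ Ben: 09:00-11:00, 16:00-17:00.
Dmitri ∩ Imani ∩ Oliver ∩ Ben ∩ Grace: 09:00-11:00, 16:00-17:00.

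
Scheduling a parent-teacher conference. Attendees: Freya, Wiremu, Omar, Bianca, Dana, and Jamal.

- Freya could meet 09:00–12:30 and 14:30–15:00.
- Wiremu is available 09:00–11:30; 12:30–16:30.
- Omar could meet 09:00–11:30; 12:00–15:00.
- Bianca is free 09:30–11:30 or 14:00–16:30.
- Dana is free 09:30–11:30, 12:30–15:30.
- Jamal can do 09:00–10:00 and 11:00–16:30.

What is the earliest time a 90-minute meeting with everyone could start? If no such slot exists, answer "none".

none

Freya ∩ Wiremu: 09:00-11:30, 14:30-15:00.
Freya ∩ Wiremu ∩ Omar: 09:00-11:30, 14:30-15:00.
Freya ∩ Wiremu ∩ Omar ∩ Bianca: 09:30-11:30, 14:30-15:00.
Freya ∩ Wiremu ∩ Omar ∩ Bianca ∩ Dana: 09:30-11:30, 14:30-15:00.
Freya ∩ Wiremu ∩ Omar ∩ Bianca ∩ Dana ∩ Jamal: 09:30-10:00, 11:00-11:30, 14:30-15:00.
No common window is at least 90 minutes long.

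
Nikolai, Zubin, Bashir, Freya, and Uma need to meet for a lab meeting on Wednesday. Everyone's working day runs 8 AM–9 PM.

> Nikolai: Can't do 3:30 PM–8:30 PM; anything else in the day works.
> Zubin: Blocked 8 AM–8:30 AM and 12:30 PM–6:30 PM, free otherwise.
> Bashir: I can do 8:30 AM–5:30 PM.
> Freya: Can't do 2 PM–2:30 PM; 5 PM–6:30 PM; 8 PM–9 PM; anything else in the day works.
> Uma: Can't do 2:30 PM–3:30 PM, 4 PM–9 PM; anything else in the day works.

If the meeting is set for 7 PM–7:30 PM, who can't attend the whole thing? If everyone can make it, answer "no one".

Bashir, Nikolai, Uma

Nikolai free: 08:00-15:30, 20:30-21:00 (invert busy blocks within the working day).
Zubin free: 08:30-12:30, 18:30-21:00 (invert busy blocks within the working day).
Bashir free: 08:30-17:30.
Freya free: 08:00-14:00, 14:30-17:00, 18:30-20:00 (invert busy blocks within the working day).
Uma free: 08:00-14:30, 15:30-16:00 (invert busy blocks within the working day).
Nikolai: not fully free for 19:00-19:30. Zubin: free for 19:00-19:30. Bashir: not fully free for 19:00-19:30. Freya: free for 19:00-19:30. Uma: not fully free for 19:00-19:30.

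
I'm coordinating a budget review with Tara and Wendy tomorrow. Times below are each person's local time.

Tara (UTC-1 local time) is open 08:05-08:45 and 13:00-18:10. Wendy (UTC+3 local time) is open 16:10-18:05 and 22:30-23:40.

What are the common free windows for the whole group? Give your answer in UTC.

Tara in UTC: 09:05-09:45, 14:00-19:10 (add 1h to convert from UTC-1).
Wendy in UTC: 13:10-15:05, 19:30-20:40 (subtract 3h to convert from UTC+3).
Tara ∩ Wendy: 14:00-15:05.

14:00-15:05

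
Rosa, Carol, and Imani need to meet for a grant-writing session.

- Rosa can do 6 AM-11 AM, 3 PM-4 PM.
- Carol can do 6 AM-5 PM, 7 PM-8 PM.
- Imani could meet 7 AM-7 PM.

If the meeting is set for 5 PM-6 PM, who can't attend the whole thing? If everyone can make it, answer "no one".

Carol, Rosa

Rosa: not fully free for 17:00-18:00. Carol: not fully free for 17:00-18:00. Imani: free for 17:00-18:00.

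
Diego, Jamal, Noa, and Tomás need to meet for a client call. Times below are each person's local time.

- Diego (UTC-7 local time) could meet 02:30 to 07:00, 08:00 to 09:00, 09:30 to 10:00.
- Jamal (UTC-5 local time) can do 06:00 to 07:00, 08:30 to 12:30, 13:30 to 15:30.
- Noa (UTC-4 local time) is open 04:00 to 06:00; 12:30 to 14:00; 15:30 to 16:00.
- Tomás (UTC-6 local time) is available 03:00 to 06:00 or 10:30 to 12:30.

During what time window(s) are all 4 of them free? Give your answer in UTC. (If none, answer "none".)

Diego in UTC: 09:30-14:00, 15:00-16:00, 16:30-17:00 (add 7h to convert from UTC-7).
Jamal in UTC: 11:00-12:00, 13:30-17:30, 18:30-20:30 (add 5h to convert from UTC-5).
Noa in UTC: 08:00-10:00, 16:30-18:00, 19:30-20:00 (add 4h to convert from UTC-4).
Tomás in UTC: 09:00-12:00, 16:30-18:30 (add 6h to convert from UTC-6).
Diego ∩ Jamal: 11:00-12:00, 13:30-14:00, 15:00-16:00, 16:30-17:00.
Diego ∩ Jamal ∩ Noa: 16:30-17:00.
Diego ∩ Jamal ∩ Noa ∩ Tomás: 16:30-17:00.

16:30-17:00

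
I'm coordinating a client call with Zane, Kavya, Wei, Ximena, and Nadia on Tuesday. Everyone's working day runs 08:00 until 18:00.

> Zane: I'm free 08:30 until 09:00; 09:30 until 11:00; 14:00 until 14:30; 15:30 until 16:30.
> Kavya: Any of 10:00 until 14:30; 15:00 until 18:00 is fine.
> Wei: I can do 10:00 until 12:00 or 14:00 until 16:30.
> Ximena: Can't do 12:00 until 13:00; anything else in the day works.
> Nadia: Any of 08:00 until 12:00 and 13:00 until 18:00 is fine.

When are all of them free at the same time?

10:00-11:00, 14:00-14:30, 15:30-16:30

Zane free: 08:30-09:00, 09:30-11:00, 14:00-14:30, 15:30-16:30.
Kavya free: 10:00-14:30, 15:00-18:00.
Wei free: 10:00-12:00, 14:00-16:30.
Ximena free: 08:00-12:00, 13:00-18:00 (invert busy blocks within the working day).
Nadia free: 08:00-12:00, 13:00-18:00.
Zane ∩ Kavya: 10:00-11:00, 14:00-14:30, 15:30-16:30.
Zane ∩ Kavya ∩ Wei: 10:00-11:00, 14:00-14:30, 15:30-16:30.
Zane ∩ Kavya ∩ Wei ∩ Ximena: 10:00-11:00, 14:00-14:30, 15:30-16:30.
Zane ∩ Kavya ∩ Wei ∩ Ximena ∩ Nadia: 10:00-11:00, 14:00-14:30, 15:30-16:30.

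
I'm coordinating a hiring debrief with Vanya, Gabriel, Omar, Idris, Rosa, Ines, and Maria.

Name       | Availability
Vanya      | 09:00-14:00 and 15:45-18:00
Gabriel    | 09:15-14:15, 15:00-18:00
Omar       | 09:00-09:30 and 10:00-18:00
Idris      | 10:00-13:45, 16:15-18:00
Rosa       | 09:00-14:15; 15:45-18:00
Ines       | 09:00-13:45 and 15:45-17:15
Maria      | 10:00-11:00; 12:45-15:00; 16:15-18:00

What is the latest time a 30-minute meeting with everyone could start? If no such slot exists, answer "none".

16:45

Vanya ∩ Gabriel: 09:15-14:00, 15:45-18:00.
Vanya ∩ Gabriel ∩ Omar: 09:15-09:30, 10:00-14:00, 15:45-18:00.
Vanya ∩ Gabriel ∩ Omar ∩ Idris: 10:00-13:45, 16:15-18:00.
Vanya ∩ Gabriel ∩ Omar ∩ Idris ∩ Rosa: 10:00-13:45, 16:15-18:00.
Vanya ∩ Gabriel ∩ Omar ∩ Idris ∩ Rosa ∩ Ines: 10:00-13:45, 16:15-17:15.
Vanya ∩ Gabriel ∩ Omar ∩ Idris ∩ Rosa ∩ Ines ∩ Maria: 10:00-11:00, 12:45-13:45, 16:15-17:15.
The last common window of at least 30 minutes is 16:15-17:15; a 30-minute meeting can start as late as 16:45 and still end by 17:15.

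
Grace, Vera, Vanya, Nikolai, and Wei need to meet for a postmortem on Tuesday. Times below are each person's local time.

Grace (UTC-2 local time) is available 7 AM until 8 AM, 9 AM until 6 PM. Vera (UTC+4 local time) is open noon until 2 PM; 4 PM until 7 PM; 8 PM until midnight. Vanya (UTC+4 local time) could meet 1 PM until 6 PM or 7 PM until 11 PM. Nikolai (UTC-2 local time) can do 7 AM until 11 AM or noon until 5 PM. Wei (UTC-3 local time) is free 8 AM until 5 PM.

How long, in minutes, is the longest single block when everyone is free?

Grace in UTC: 09:00-10:00, 11:00-20:00 (add 2h to convert from UTC-2).
Vera in UTC: 08:00-10:00, 12:00-15:00, 16:00-20:00 (subtract 4h to convert from UTC+4).
Vanya in UTC: 09:00-14:00, 15:00-19:00 (subtract 4h to convert from UTC+4).
Nikolai in UTC: 09:00-13:00, 14:00-19:00 (add 2h to convert from UTC-2).
Wei in UTC: 11:00-20:00 (add 3h to convert from UTC-3).
Grace ∩ Vera: 09:00-10:00, 12:00-15:00, 16:00-20:00.
Grace ∩ Vera ∩ Vanya: 09:00-10:00, 12:00-14:00, 16:00-19:00.
Grace ∩ Vera ∩ Vanya ∩ Nikolai: 09:00-10:00, 12:00-13:00, 16:00-19:00.
Grace ∩ Vera ∩ Vanya ∩ Nikolai ∩ Wei: 12:00-13:00, 16:00-19:00.
So the common availability across everyone is 12:00-13:00, 16:00-19:00.
The longest is 16:00-19:00 at 180 minutes.

180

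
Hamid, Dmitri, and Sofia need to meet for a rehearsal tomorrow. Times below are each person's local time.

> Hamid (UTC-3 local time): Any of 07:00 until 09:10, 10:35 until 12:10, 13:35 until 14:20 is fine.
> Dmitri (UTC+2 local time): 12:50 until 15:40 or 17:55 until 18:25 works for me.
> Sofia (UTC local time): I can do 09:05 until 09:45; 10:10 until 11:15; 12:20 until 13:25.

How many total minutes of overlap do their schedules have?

25

Hamid in UTC: 10:00-12:10, 13:35-15:10, 16:35-17:20 (add 3h to convert from UTC-3).
Dmitri in UTC: 10:50-13:40, 15:55-16:25 (subtract 2h to convert from UTC+2).
Sofia in UTC: 09:05-09:45, 10:10-11:15, 12:20-13:25.
Hamid ∩ Dmitri: 10:50-12:10, 13:35-13:40.
Hamid ∩ Dmitri ∩ Sofia: 10:50-11:15.
So the common availability across everyone is 10:50-11:15.
That's a single block of 25 minutes.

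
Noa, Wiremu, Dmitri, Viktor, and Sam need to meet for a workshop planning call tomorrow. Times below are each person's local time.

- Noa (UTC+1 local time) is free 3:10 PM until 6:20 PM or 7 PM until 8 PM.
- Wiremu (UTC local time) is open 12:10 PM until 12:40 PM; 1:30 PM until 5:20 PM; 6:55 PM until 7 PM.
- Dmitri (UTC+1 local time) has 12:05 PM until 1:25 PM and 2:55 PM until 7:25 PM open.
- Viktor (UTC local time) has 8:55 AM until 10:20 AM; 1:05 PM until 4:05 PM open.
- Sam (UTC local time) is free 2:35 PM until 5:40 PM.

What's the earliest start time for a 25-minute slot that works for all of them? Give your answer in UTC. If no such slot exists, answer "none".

14:35

Noa in UTC: 14:10-17:20, 18:00-19:00 (subtract 1h to convert from UTC+1).
Wiremu in UTC: 12:10-12:40, 13:30-17:20, 18:55-19:00.
Dmitri in UTC: 11:05-12:25, 13:55-18:25 (subtract 1h to convert from UTC+1).
Viktor in UTC: 08:55-10:20, 13:05-16:05.
Sam in UTC: 14:35-17:40.
Noa ∩ Wiremu: 14:10-17:20, 18:55-19:00.
Noa ∩ Wiremu ∩ Dmitri: 14:10-17:20.
Noa ∩ Wiremu ∩ Dmitri ∩ Viktor: 14:10-16:05.
Noa ∩ Wiremu ∩ Dmitri ∩ Viktor ∩ Sam: 14:35-16:05.
The first common window of at least 25 minutes is 14:35-16:05, so the earliest start is 14:35.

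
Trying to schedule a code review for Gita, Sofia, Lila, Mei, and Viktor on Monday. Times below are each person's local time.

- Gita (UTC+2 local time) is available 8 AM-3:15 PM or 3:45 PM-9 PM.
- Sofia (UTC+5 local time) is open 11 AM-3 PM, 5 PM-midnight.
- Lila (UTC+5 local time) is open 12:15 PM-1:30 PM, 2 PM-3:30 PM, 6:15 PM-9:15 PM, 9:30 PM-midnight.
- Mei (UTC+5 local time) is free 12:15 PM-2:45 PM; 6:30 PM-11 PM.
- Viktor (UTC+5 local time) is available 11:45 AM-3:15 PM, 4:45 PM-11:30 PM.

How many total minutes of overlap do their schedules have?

Gita in UTC: 06:00-13:15, 13:45-19:00 (subtract 2h to convert from UTC+2).
Sofia in UTC: 06:00-10:00, 12:00-19:00 (subtract 5h to convert from UTC+5).
Lila in UTC: 07:15-08:30, 09:00-10:30, 13:15-16:15, 16:30-19:00 (subtract 5h to convert from UTC+5).
Mei in UTC: 07:15-09:45, 13:30-18:00 (subtract 5h to convert from UTC+5).
Viktor in UTC: 06:45-10:15, 11:45-18:30 (subtract 5h to convert from UTC+5).
Gita ∩ Sofia: 06:00-10:00, 12:00-13:15, 13:45-19:00.
Gita ∩ Sofia ∩ Lila: 07:15-08:30, 09:00-10:00, 13:45-16:15, 16:30-19:00.
Gita ∩ Sofia ∩ Lila ∩ Mei: 07:15-08:30, 09:00-09:45, 13:45-16:15, 16:30-18:00.
Gita ∩ Sofia ∩ Lila ∩ Mei ∩ Viktor: 07:15-08:30, 09:00-09:45, 13:45-16:15, 16:30-18:00.
Summing the common windows: 75 + 45 + 150 + 90 = 360 minutes.

360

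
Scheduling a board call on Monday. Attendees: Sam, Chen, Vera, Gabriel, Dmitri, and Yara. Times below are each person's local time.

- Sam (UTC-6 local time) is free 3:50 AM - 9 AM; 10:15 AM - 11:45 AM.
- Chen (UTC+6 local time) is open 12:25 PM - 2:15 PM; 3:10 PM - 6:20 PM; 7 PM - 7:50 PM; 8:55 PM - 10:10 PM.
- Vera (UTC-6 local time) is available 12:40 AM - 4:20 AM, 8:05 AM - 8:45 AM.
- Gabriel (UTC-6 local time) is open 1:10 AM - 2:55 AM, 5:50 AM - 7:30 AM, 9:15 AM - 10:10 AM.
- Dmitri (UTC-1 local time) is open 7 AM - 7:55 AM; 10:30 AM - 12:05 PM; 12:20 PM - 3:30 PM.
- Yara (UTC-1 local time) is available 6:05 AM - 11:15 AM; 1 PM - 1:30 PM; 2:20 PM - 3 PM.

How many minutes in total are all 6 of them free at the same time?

0

Sam in UTC: 09:50-15:00, 16:15-17:45 (add 6h to convert from UTC-6).
Chen in UTC: 06:25-08:15, 09:10-12:20, 13:00-13:50, 14:55-16:10 (subtract 6h to convert from UTC+6).
Vera in UTC: 06:40-10:20, 14:05-14:45 (add 6h to convert from UTC-6).
Gabriel in UTC: 07:10-08:55, 11:50-13:30, 15:15-16:10 (add 6h to convert from UTC-6).
Dmitri in UTC: 08:00-08:55, 11:30-13:05, 13:20-16:30 (add 1h to convert from UTC-1).
Yara in UTC: 07:05-12:15, 14:00-14:30, 15:20-16:00 (add 1h to convert from UTC-1).
Sam ∩ Chen: 09:50-12:20, 13:00-13:50, 14:55-15:00.
Sam ∩ Chen ∩ Vera: 09:50-10:20.
Sam ∩ Chen ∩ Vera ∩ Gabriel: ∅.
Sam ∩ Chen ∩ Vera ∩ Gabriel ∩ Dmitri: ∅.
Sam ∩ Chen ∩ Vera ∩ Gabriel ∩ Dmitri ∩ Yara: ∅.
There is no time when everyone is free.
There is no common window, so the total is 0 minutes.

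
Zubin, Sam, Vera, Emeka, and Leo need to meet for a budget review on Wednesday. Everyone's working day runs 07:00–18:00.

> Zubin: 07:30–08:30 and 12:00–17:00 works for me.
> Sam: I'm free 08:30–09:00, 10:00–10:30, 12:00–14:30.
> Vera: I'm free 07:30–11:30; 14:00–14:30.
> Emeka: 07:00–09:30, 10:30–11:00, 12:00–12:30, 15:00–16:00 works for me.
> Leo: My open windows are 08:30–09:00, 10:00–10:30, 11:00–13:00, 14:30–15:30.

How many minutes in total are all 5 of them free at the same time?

Zubin ∩ Sam: 12:00-14:30.
Zubin ∩ Sam ∩ Vera: 14:00-14:30.
Zubin ∩ Sam ∩ Vera ∩ Emeka: ∅.
Zubin ∩ Sam ∩ Vera ∩ Emeka ∩ Leo: ∅.
There is no time when everyone is free.
There is no common window, so the total is 0 minutes.

0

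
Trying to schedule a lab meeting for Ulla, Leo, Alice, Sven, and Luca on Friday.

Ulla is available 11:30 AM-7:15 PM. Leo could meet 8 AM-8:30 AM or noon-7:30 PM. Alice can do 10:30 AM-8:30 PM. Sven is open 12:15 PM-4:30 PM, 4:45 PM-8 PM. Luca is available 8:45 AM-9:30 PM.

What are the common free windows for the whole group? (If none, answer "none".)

12:15-16:30, 16:45-19:15

Ulla ∩ Leo: 12:00-19:15.
Ulla ∩ Leo ∩ Alice: 12:00-19:15.
Ulla ∩ Leo ∩ Alice ∩ Sven: 12:15-16:30, 16:45-19:15.
Ulla ∩ Leo ∩ Alice ∩ Sven ∩ Luca: 12:15-16:30, 16:45-19:15.
Those are the intersection windows.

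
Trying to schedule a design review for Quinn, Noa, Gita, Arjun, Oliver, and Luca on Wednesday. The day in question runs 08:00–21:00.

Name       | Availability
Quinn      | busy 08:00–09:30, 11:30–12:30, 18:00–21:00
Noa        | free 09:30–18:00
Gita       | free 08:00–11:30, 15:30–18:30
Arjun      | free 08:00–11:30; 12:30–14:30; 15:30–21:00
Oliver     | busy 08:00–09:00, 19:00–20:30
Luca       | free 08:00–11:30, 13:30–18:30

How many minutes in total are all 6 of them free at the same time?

270

Quinn free: 09:30-11:30, 12:30-18:00 (invert busy blocks within the working day).
Noa free: 09:30-18:00.
Gita free: 08:00-11:30, 15:30-18:30.
Arjun free: 08:00-11:30, 12:30-14:30, 15:30-21:00.
Oliver free: 09:00-19:00, 20:30-21:00 (invert busy blocks within the working day).
Luca free: 08:00-11:30, 13:30-18:30.
Quinn ∩ Noa: 09:30-11:30, 12:30-18:00.
Quinn ∩ Noa ∩ Gita: 09:30-11:30, 15:30-18:00.
Quinn ∩ Noa ∩ Gita ∩ Arjun: 09:30-11:30, 15:30-18:00.
Quinn ∩ Noa ∩ Gita ∩ Arjun ∩ Oliver: 09:30-11:30, 15:30-18:00.
Quinn ∩ Noa ∩ Gita ∩ Arjun ∩ Oliver ∩ Luca: 09:30-11:30, 15:30-18:00.
Those are the intersection windows.
Summing the common windows: 120 + 150 = 270 minutes.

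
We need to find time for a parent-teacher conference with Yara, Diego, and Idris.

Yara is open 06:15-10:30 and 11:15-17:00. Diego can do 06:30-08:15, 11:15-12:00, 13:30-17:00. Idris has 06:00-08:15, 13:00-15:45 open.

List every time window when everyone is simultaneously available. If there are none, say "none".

06:30-08:15, 13:30-15:45

Yara ∩ Diego: 06:30-08:15, 11:15-12:00, 13:30-17:00.
Yara ∩ Diego ∩ Idris: 06:30-08:15, 13:30-15:45.
Those are the intersection windows.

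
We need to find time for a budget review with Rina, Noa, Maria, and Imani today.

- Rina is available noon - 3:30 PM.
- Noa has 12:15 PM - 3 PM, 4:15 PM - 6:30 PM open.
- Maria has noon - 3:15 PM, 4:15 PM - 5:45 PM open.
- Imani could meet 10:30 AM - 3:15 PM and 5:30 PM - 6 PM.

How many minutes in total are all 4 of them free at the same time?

Rina ∩ Noa: 12:15-15:00.
Rina ∩ Noa ∩ Maria: 12:15-15:00.
Rina ∩ Noa ∩ Maria ∩ Imani: 12:15-15:00.
That's a single block of 165 minutes.

165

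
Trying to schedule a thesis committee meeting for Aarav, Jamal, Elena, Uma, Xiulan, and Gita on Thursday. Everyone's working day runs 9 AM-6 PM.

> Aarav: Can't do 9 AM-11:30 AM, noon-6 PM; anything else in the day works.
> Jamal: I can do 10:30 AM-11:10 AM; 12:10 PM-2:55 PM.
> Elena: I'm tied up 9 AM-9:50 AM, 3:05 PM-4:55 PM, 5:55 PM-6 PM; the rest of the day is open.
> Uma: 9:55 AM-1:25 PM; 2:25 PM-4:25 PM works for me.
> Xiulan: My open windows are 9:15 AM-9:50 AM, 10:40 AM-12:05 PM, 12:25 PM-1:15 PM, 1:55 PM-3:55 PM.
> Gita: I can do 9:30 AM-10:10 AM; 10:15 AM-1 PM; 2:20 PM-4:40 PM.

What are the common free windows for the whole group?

none

Aarav free: 11:30-12:00 (invert busy blocks within the working day).
Jamal free: 10:30-11:10, 12:10-14:55.
Elena free: 09:50-15:05, 16:55-17:55 (invert busy blocks within the working day).
Uma free: 09:55-13:25, 14:25-16:25.
Xiulan free: 09:15-09:50, 10:40-12:05, 12:25-13:15, 13:55-15:55.
Gita free: 09:30-10:10, 10:15-13:00, 14:20-16:40.
Aarav ∩ Jamal: ∅.
Aarav ∩ Jamal ∩ Elena: ∅.
Aarav ∩ Jamal ∩ Elena ∩ Uma: ∅.
Aarav ∩ Jamal ∩ Elena ∩ Uma ∩ Xiulan: ∅.
Aarav ∩ Jamal ∩ Elena ∩ Uma ∩ Xiulan ∩ Gita: ∅.
There is no time when everyone is free.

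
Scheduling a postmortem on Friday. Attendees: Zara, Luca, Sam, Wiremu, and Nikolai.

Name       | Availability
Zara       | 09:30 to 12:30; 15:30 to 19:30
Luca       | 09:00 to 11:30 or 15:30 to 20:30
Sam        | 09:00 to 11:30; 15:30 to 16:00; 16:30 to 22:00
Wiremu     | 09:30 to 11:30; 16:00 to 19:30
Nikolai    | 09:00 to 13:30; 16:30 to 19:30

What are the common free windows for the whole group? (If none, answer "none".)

Zara ∩ Luca: 09:30-11:30, 15:30-19:30.
Zara ∩ Luca ∩ Sam: 09:30-11:30, 15:30-16:00, 16:30-19:30.
Zara ∩ Luca ∩ Sam ∩ Wiremu: 09:30-11:30, 16:30-19:30.
Zara ∩ Luca ∩ Sam ∩ Wiremu ∩ Nikolai: 09:30-11:30, 16:30-19:30.

09:30-11:30, 16:30-19:30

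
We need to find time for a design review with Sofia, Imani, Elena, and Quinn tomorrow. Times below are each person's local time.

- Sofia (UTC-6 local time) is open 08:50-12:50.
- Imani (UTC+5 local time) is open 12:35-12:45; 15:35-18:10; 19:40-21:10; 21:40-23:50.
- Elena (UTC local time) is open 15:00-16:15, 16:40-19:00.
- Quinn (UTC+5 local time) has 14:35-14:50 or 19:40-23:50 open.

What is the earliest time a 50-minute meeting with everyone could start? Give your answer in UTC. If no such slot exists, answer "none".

15:00

Sofia in UTC: 14:50-18:50 (add 6h to convert from UTC-6).
Imani in UTC: 07:35-07:45, 10:35-13:10, 14:40-16:10, 16:40-18:50 (subtract 5h to convert from UTC+5).
Elena in UTC: 15:00-16:15, 16:40-19:00.
Quinn in UTC: 09:35-09:50, 14:40-18:50 (subtract 5h to convert from UTC+5).
Sofia ∩ Imani: 14:50-16:10, 16:40-18:50.
Sofia ∩ Imani ∩ Elena: 15:00-16:10, 16:40-18:50.
Sofia ∩ Imani ∩ Elena ∩ Quinn: 15:00-16:10, 16:40-18:50.
The first common window of at least 50 minutes is 15:00-16:10, so the earliest start is 15:00.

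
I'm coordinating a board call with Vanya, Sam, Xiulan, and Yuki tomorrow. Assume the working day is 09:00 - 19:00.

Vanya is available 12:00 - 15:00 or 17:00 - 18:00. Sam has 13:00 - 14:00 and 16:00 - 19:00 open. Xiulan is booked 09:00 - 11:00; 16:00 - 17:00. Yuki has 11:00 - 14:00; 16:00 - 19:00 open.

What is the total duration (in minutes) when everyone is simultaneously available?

Vanya free: 12:00-15:00, 17:00-18:00.
Sam free: 13:00-14:00, 16:00-19:00.
Xiulan free: 11:00-16:00, 17:00-19:00 (invert busy blocks within the working day).
Yuki free: 11:00-14:00, 16:00-19:00.
Vanya ∩ Sam: 13:00-14:00, 17:00-18:00.
Vanya ∩ Sam ∩ Xiulan: 13:00-14:00, 17:00-18:00.
Vanya ∩ Sam ∩ Xiulan ∩ Yuki: 13:00-14:00, 17:00-18:00.
Summing the common windows: 60 + 60 = 120 minutes.

120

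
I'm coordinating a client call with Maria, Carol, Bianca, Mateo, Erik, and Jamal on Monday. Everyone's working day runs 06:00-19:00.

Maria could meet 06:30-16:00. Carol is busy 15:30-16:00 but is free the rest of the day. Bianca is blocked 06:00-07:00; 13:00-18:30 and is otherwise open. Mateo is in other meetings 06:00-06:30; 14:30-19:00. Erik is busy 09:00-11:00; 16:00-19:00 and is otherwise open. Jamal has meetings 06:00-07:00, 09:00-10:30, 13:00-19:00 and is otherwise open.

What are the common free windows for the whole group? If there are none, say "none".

Maria free: 06:30-16:00.
Carol free: 06:00-15:30, 16:00-19:00 (invert busy blocks within the working day).
Bianca free: 07:00-13:00, 18:30-19:00 (invert busy blocks within the working day).
Mateo free: 06:30-14:30 (invert busy blocks within the working day).
Erik free: 06:00-09:00, 11:00-16:00 (invert busy blocks within the working day).
Jamal free: 07:00-09:00, 10:30-13:00 (invert busy blocks within the working day).
Maria ∩ Carol: 06:30-15:30.
Maria ∩ Carol ∩ Bianca: 07:00-13:00.
Maria ∩ Carol ∩ Bianca ∩ Mateo: 07:00-13:00.
Maria ∩ Carol ∩ Bianca ∩ Mateo ∩ Erik: 07:00-09:00, 11:00-13:00.
Maria ∩ Carol ∩ Bianca ∩ Mateo ∩ Erik ∩ Jamal: 07:00-09:00, 11:00-13:00.

07:00-09:00, 11:00-13:00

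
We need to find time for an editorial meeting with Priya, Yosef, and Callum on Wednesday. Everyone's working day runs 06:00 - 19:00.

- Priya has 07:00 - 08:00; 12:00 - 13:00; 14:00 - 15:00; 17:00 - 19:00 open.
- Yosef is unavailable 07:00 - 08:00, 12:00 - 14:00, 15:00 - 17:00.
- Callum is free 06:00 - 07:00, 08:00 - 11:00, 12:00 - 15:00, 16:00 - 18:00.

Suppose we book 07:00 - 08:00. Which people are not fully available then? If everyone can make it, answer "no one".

Priya free: 07:00-08:00, 12:00-13:00, 14:00-15:00, 17:00-19:00.
Yosef free: 06:00-07:00, 08:00-12:00, 14:00-15:00, 17:00-19:00 (invert busy blocks within the working day).
Callum free: 06:00-07:00, 08:00-11:00, 12:00-15:00, 16:00-18:00.
Priya: free for 07:00-08:00. Yosef: not fully free for 07:00-08:00. Callum: not fully free for 07:00-08:00.

Callum, Yosef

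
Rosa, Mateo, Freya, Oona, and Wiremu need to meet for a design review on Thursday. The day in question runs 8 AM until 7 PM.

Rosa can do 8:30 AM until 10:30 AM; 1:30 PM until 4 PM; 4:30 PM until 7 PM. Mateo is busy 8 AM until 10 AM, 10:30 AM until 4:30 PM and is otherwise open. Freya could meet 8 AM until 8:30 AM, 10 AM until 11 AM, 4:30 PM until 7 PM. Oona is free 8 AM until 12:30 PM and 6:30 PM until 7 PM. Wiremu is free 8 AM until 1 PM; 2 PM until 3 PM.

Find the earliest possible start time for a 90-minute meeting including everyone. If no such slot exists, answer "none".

Rosa free: 08:30-10:30, 13:30-16:00, 16:30-19:00.
Mateo free: 10:00-10:30, 16:30-19:00 (invert busy blocks within the working day).
Freya free: 08:00-08:30, 10:00-11:00, 16:30-19:00.
Oona free: 08:00-12:30, 18:30-19:00.
Wiremu free: 08:00-13:00, 14:00-15:00.
Rosa ∩ Mateo: 10:00-10:30, 16:30-19:00.
Rosa ∩ Mateo ∩ Freya: 10:00-10:30, 16:30-19:00.
Rosa ∩ Mateo ∩ Freya ∩ Oona: 10:00-10:30, 18:30-19:00.
Rosa ∩ Mateo ∩ Freya ∩ Oona ∩ Wiremu: 10:00-10:30.
Those are the intersection windows.
No common window is at least 90 minutes long.

none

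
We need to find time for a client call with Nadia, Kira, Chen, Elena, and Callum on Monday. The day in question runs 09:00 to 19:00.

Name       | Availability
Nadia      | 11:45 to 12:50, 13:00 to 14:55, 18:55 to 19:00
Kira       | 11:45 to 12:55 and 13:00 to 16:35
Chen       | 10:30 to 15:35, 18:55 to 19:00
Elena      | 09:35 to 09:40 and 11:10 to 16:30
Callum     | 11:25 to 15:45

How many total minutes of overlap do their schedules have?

180

Nadia ∩ Kira: 11:45-12:50, 13:00-14:55.
Nadia ∩ Kira ∩ Chen: 11:45-12:50, 13:00-14:55.
Nadia ∩ Kira ∩ Chen ∩ Elena: 11:45-12:50, 13:00-14:55.
Nadia ∩ Kira ∩ Chen ∩ Elena ∩ Callum: 11:45-12:50, 13:00-14:55.
Summing the common windows: 65 + 115 = 180 minutes.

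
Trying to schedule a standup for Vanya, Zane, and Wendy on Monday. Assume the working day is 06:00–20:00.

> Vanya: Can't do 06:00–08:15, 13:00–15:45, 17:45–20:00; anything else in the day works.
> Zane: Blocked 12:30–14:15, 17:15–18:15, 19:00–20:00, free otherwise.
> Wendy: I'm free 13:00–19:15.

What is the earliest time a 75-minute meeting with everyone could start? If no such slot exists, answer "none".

15:45

Vanya free: 08:15-13:00, 15:45-17:45 (invert busy blocks within the working day).
Zane free: 06:00-12:30, 14:15-17:15, 18:15-19:00 (invert busy blocks within the working day).
Wendy free: 13:00-19:15.
Vanya ∩ Zane: 08:15-12:30, 15:45-17:15.
Vanya ∩ Zane ∩ Wendy: 15:45-17:15.
So the common availability across everyone is 15:45-17:15.
The first common window of at least 75 minutes is 15:45-17:15, so the earliest start is 15:45.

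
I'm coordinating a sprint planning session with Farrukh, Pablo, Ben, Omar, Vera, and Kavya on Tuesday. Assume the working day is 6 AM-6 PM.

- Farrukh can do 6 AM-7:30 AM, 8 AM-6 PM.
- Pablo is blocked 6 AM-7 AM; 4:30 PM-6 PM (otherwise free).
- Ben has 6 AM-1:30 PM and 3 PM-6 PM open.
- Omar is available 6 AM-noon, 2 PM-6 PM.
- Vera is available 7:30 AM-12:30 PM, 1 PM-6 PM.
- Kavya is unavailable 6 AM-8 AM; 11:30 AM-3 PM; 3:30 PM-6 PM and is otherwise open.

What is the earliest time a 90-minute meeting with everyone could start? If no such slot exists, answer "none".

08:00

Farrukh free: 06:00-07:30, 08:00-18:00.
Pablo free: 07:00-16:30 (invert busy blocks within the working day).
Ben free: 06:00-13:30, 15:00-18:00.
Omar free: 06:00-12:00, 14:00-18:00.
Vera free: 07:30-12:30, 13:00-18:00.
Kavya free: 08:00-11:30, 15:00-15:30 (invert busy blocks within the working day).
Farrukh ∩ Pablo: 07:00-07:30, 08:00-16:30.
Farrukh ∩ Pablo ∩ Ben: 07:00-07:30, 08:00-13:30, 15:00-16:30.
Farrukh ∩ Pablo ∩ Ben ∩ Omar: 07:00-07:30, 08:00-12:00, 15:00-16:30.
Farrukh ∩ Pablo ∩ Ben ∩ Omar ∩ Vera: 08:00-12:00, 15:00-16:30.
Farrukh ∩ Pablo ∩ Ben ∩ Omar ∩ Vera ∩ Kavya: 08:00-11:30, 15:00-15:30.
The first common window of at least 90 minutes is 08:00-11:30, so the earliest start is 08:00.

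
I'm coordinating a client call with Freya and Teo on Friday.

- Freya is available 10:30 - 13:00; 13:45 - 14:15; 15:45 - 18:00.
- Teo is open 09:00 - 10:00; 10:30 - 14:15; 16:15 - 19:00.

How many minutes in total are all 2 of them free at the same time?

Freya ∩ Teo: 10:30-13:00, 13:45-14:15, 16:15-18:00.
Summing the common windows: 150 + 30 + 105 = 285 minutes.

285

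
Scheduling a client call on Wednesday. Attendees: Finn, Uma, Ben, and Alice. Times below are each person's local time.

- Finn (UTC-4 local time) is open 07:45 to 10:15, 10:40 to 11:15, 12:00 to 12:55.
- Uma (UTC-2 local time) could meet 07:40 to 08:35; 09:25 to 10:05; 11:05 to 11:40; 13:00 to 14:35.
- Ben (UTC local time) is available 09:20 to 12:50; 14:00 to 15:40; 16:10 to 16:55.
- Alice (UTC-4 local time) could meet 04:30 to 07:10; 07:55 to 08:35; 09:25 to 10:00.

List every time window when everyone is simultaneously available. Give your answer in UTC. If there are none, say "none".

Finn in UTC: 11:45-14:15, 14:40-15:15, 16:00-16:55 (add 4h to convert from UTC-4).
Uma in UTC: 09:40-10:35, 11:25-12:05, 13:05-13:40, 15:00-16:35 (add 2h to convert from UTC-2).
Ben in UTC: 09:20-12:50, 14:00-15:40, 16:10-16:55.
Alice in UTC: 08:30-11:10, 11:55-12:35, 13:25-14:00 (add 4h to convert from UTC-4).
Finn ∩ Uma: 11:45-12:05, 13:05-13:40, 15:00-15:15, 16:00-16:35.
Finn ∩ Uma ∩ Ben: 11:45-12:05, 15:00-15:15, 16:10-16:35.
Finn ∩ Uma ∩ Ben ∩ Alice: 11:55-12:05.
Those are the intersection windows.

11:55-12:05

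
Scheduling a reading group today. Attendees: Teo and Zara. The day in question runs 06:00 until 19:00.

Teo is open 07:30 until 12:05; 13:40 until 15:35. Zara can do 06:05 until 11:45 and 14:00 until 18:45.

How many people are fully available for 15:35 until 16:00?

Zara can make the full 15:35-16:00 slot — that's 1.

1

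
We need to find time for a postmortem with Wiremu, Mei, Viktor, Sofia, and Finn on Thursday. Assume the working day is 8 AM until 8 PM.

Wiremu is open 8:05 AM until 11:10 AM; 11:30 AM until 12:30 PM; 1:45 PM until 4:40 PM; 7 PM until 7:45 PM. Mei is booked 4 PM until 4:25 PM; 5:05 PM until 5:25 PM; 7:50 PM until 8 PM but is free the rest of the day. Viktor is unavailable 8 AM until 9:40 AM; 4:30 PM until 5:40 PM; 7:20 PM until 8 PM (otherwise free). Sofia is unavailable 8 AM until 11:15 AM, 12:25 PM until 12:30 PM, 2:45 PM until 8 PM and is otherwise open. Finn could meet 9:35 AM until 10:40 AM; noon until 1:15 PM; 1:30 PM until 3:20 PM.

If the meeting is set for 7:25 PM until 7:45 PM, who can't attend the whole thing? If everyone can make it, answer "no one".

Wiremu free: 08:05-11:10, 11:30-12:30, 13:45-16:40, 19:00-19:45.
Mei free: 08:00-16:00, 16:25-17:05, 17:25-19:50 (invert busy blocks within the working day).
Viktor free: 09:40-16:30, 17:40-19:20 (invert busy blocks within the working day).
Sofia free: 11:15-12:25, 12:30-14:45 (invert busy blocks within the working day).
Finn free: 09:35-10:40, 12:00-13:15, 13:30-15:20.
Wiremu: free for 19:25-19:45. Mei: free for 19:25-19:45. Viktor: not fully free for 19:25-19:45. Sofia: not fully free for 19:25-19:45. Finn: not fully free for 19:25-19:45.

Finn, Sofia, Viktor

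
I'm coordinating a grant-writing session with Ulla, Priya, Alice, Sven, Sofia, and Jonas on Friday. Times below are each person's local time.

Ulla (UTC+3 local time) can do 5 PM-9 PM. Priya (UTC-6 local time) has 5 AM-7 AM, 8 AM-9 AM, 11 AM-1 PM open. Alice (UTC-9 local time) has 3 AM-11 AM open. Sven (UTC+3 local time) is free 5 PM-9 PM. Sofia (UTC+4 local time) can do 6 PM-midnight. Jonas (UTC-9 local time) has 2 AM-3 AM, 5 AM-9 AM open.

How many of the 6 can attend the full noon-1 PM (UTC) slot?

2

Ulla in UTC: 14:00-18:00 (subtract 3h to convert from UTC+3).
Priya in UTC: 11:00-13:00, 14:00-15:00, 17:00-19:00 (add 6h to convert from UTC-6).
Alice in UTC: 12:00-20:00 (add 9h to convert from UTC-9).
Sven in UTC: 14:00-18:00 (subtract 3h to convert from UTC+3).
Sofia in UTC: 14:00-20:00 (subtract 4h to convert from UTC+4).
Jonas in UTC: 11:00-12:00, 14:00-18:00 (add 9h to convert from UTC-9).
Priya and Alice can make the full 12:00-13:00 slot — that's 2.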